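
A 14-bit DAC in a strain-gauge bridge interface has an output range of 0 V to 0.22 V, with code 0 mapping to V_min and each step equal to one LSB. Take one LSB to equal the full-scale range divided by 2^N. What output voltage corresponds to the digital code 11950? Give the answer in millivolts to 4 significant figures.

160.5 mV

V_FS = 0.22 V. LSB = 0.22 V / 2^14.
V_out = 0 + 11950 × (0.22/16384) V
      = 0 V + 0.160461 V = 0.160461 V.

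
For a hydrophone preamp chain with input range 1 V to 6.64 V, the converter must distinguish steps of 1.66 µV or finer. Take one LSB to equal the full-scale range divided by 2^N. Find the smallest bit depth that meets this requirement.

22 bits

Full-scale range = 6.64 V − (1 V) = 5.64 V.
Need 2^N ≥ 5.64 V / 1.66 µV = 3.398e6 → N_min = 22.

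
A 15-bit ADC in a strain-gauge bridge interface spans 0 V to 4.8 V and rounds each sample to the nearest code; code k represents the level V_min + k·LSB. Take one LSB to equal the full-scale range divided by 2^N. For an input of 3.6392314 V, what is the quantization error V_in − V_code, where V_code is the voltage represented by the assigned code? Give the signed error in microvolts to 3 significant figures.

Full-scale range = 4.8 V. LSB = 4.8 V / 2^15 ≈ 146.5 µV.
(3.6392314 − (0)) / LSB = 3.6392314 × 32768/4.8 = 24843.8197. Nearest integer: k = 24844.
Reconstructed level: 0 + 24844 × 4.8/32768 V = 3.6392578125 V.
e = 3.6392314 − (3.6392578125) = −26.4 µV.

−26.4 µV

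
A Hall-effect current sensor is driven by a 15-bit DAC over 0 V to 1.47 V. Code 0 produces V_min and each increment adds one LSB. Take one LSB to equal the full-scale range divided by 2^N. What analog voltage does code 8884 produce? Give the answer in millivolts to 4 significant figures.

V_FS = 1.47 V. LSB = 1.47 V / 2^15.
V_out = 0 + 8884 × (1.47/32768) V
      = 0 + 0.398544 = 0.398544 V.

398.5 mV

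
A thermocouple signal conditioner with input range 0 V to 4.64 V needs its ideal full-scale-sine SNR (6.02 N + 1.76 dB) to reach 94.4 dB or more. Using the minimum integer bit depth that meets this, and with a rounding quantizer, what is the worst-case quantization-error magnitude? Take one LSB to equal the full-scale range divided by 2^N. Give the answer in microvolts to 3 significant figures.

Range is 4.64 V.
6.02 N + 1.76 ≥ 94.4 gives N ≥ 15.389, so the minimum integer is 16.
LSB = 4.64 V ÷ 2^16 = 4.64/65536 V = 70.801 µV.
Max error for round-to-nearest is LSB/2 = 35.4 µV.

35.4 µV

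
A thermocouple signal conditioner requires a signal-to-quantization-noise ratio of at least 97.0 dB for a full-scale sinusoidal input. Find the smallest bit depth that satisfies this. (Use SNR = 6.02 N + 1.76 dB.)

16 bits

Required N = ⌈(97.0 − 1.76)/6.02⌉ = ⌈15.821⌉ = 16.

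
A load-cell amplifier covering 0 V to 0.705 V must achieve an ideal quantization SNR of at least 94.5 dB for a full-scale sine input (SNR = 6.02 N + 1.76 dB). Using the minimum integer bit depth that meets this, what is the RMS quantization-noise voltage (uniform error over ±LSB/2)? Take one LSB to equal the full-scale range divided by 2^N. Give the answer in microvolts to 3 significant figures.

3.11 µV

Span = 0.705 V.
Solving 6.02 N ≥ 94.5 − 1.76: N ≥ 15.405. Round up → N = 16.
LSB = 0.705 V / 2^16 = 10.757 µV.
σ_q = LSB/√12 = 10.757 µV/3.4641 = 3.11 µV.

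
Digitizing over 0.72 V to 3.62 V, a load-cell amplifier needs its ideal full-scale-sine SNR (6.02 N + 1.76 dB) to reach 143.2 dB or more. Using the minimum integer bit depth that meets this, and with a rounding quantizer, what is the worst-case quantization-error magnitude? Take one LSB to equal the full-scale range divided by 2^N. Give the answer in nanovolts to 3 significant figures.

Full-scale range = 3.62 V − (0.72 V) = 2.9 V.
Solving 6.02 N ≥ 143.2 − 1.76: N ≥ 23.495. Round up → N = 24.
Step size = 2.9/16777216 V = 172.85 nV.
Max error for round-to-nearest is LSB/2 = 86.4 nV.

86.4 nV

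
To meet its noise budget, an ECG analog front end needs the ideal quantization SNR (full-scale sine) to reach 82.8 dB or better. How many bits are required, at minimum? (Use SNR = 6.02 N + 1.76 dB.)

Solving 6.02 N ≥ 82.8 − 1.76: N ≥ 13.462. Round up → N = 14.

14 bits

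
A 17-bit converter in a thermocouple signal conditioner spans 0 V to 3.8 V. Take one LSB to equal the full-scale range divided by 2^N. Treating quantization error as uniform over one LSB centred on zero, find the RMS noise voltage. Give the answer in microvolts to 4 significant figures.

Span = 3.8 V.
One LSB is 3.8 V / 131072 = 28.9917 µV.
σ_q = LSB/√12 = 28.9917 µV/3.4641 = 8.369 µV.

8.369 µV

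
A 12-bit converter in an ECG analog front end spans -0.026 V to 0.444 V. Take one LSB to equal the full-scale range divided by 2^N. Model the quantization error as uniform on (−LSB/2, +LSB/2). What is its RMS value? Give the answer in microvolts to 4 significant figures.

Span: 0.444 V − (-0.026 V) = 0.47 V.
LSB = 0.47 V / 2^12 = 114.746 µV.
RMS of a uniform error over width LSB is LSB/√12 = 33.12 µV.

33.12 µV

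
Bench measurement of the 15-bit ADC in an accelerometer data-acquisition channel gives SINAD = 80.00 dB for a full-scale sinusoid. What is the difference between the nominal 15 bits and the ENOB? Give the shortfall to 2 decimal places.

2.00 bits

Effective bits = (80.00 − 1.76)/6.02 = 12.9967.
Lost resolution: 15 − 12.9967 = 2.0033 bits.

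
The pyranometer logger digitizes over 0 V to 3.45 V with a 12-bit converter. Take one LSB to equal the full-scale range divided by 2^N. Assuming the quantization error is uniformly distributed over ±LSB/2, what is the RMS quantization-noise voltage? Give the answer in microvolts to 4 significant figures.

Full-scale range = 3.45 V.
One LSB is 3.45 V / 4096 = 0.842285 mV.
For a uniform distribution on [−LSB/2, +LSB/2], V_rms = LSB/√12 = 0.842285 mV/3.4641 = 243.1 µV.

243.1 µV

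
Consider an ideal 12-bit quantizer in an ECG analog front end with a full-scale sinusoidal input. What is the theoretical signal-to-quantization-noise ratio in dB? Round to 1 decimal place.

Ideal quantization SNR: 6.02 × 12 + 1.76 dB = 74.0 dB.

74.0 dB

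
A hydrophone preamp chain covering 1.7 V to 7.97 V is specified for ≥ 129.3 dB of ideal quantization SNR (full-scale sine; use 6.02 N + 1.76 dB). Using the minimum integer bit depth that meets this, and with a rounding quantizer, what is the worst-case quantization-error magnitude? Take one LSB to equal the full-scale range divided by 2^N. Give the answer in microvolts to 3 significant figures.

0.747 µV

Span: 7.97 V − (1.7 V) = 6.27 V.
Solving 6.02 N ≥ 129.3 − 1.76: N ≥ 21.186. Round up → N = 22.
LSB = 6.27 V / 2^22 = 1.4949 µV.
Half an LSB is 0.747 µV.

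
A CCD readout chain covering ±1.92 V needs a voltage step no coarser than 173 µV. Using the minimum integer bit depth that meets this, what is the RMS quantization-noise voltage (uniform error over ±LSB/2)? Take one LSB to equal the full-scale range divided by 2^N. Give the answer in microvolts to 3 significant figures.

33.8 µV

The full-scale span is 1.92 − (-1.92) = 3.84 V.
Levels needed ≥ 3.84/173 µV = 22200. 2^15 = 32768 suffices, so N_min = 15.
LSB = 3.84 V / 2^15 = 117.19 µV.
RMS noise = LSB/√12 = 33.8 µV.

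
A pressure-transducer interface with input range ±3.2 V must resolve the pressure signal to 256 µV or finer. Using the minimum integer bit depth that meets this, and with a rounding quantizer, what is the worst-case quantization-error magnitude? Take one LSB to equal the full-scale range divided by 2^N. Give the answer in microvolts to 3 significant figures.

97.7 µV

Full-scale range = 3.2 V − (-3.2 V) = 6.4 V.
Need 2^N ≥ 6.4 V / 256 µV = 25000 → N_min = 15.
One LSB is 6.4 V / 32768 = 195.31 µV.
Half an LSB is 97.7 µV.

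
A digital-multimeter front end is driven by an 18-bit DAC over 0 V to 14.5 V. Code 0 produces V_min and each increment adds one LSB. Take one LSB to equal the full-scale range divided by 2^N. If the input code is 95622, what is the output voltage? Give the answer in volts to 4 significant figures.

Range is 14.5 V. LSB = 14.5 V / 2^18.
V_out = 0 + 95622 × (14.5/262144) V
      = 0 V + 5.28915 V = 5.28915 V.

5.289 V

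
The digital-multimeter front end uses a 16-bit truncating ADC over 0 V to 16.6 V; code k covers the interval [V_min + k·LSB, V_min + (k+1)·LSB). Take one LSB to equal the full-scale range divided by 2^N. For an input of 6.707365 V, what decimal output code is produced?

26480

Full-scale range = 16.6 V. LSB = 16.6 V / 2^16 ≈ 253.3 µV.
code = ⌊(V_in − V_min)/LSB⌋ = ⌊(V_in − V_min) × 2^16 / range⌋
     = ⌊(6.707365 − (0)) × 65536 / 16.6⌋ = ⌊6.707365 × 65536/16.6⌋
     = ⌊26480.354⌋ = 26480.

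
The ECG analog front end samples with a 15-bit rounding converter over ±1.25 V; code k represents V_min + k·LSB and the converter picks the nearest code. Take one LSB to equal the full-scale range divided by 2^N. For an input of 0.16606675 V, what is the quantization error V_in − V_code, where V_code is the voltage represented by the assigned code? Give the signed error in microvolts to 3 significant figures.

The full-scale span is 1.25 − (-1.25) = 2.5 V. LSB = 2.5 V / 2^15 ≈ 76.29 µV.
(0.16606675 − (-1.25)) / LSB = 1.41606675 × 32768/2.5 = 18560.6701. Nearest integer: k = 18561.
V_code = -1.25 + (18561/32768) × 2.5 = 0.16609191895 V.
e = 0.16606675 − (0.16609191895) = −25.2 µV.

−25.2 µV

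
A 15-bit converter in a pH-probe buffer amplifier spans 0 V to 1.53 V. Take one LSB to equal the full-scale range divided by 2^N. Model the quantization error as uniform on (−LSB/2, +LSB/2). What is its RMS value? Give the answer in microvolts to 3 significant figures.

Range is 1.53 V.
LSB = 1.53 V / 2^15 = 46.692 µV.
V_rms = LSB/√12 = 46.692 µV / √12 = 13.5 µV.

13.5 µV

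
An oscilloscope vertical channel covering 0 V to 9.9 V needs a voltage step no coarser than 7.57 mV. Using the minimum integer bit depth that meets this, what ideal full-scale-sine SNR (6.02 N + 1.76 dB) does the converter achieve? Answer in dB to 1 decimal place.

68.0 dB

Span = 9.9 V.
Levels needed ≥ 9.9/7.57 mV = 1308. 2^11 = 2048 suffices, so N_min = 11.
Ideal SNR at N = 11: 6.02·11 + 1.76 = 68.0 dB.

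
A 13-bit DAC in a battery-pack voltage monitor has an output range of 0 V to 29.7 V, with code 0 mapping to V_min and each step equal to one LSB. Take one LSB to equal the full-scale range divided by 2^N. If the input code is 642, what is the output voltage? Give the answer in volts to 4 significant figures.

2.328 V

Full-scale range = 29.7 V. LSB = 29.7 V / 2^13.
Output = V_min + (642/8192) × range = 0 + 0.0783691 × 29.7 V
      = 0 V + 2.32756 V = 2.32756 V.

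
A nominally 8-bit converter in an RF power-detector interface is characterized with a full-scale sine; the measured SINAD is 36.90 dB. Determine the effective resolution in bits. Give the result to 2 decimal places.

(36.90 − 1.76) / 6.02 = 35.14/6.02 = 5.8372 effective bits.

5.84 bits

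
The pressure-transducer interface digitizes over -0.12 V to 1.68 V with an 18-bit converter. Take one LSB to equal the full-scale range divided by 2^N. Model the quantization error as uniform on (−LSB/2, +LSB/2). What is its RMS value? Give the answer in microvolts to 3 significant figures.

1.98 µV

Range = 1.68 − (-0.12) = 1.8 V.
One LSB is 1.8 V / 262144 = 6.8665 µV.
V_rms = LSB/√12 = 6.8665 µV / √12 = 1.98 µV.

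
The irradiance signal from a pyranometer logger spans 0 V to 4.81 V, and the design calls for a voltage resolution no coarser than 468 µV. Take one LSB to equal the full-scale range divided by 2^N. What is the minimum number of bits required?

14 bits

Full-scale range = 4.81 V.
Levels needed ≥ 4.81/468 µV = 10280. 2^14 = 16384 suffices, so N_min = 14.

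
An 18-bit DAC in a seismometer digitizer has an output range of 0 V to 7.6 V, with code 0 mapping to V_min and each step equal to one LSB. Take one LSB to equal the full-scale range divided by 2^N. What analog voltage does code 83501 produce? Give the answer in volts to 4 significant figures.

V_FS = 7.6 V. LSB = 7.6 V / 2^18.
V_out = 0 + 83501 × (7.6/262144) V
      = 0 V + 2.42084 V = 2.42084 V.

2.421 V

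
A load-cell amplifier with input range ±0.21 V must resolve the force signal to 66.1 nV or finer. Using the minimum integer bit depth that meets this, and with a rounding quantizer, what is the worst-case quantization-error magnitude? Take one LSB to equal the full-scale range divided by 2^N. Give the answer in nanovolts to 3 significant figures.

Full-scale range = 0.21 V − (-0.21 V) = 0.42 V.
0.42 V / 66.1 nV = 6.354e6. Since 2^22 = 4194304 and 2^23 = 8388608, N = 23.
Step size = 0.42/8388608 V = 50.068 nV.
|e|_max = LSB/2 = 25.0 nV.

25.0 nV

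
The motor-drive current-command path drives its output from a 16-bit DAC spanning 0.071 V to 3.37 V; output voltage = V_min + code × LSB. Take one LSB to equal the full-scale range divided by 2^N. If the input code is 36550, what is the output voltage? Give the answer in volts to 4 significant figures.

1.911 V

Span: 3.37 V − (0.071 V) = 3.299 V. LSB = 3.299 V / 2^16.
V_out = V_min + code × LSB = 0.071 V + 36550 × 3.299 V / 65536
      = 0.071 + 1.83988 = 1.91088 V.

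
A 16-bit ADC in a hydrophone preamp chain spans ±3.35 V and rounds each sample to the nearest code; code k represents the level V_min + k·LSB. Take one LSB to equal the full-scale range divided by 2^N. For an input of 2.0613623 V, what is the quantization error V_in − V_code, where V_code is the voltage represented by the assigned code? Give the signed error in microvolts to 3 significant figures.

Span: 3.35 V − (-3.35 V) = 6.7 V. LSB = 6.7 V / 2^16 ≈ 102.2 µV.
(V_in − V_min)/LSB = (2.0613623 − (-3.35)) × 65536/6.7 = 52931.2000 → nearest code k = 52931.
V_code = V_min + k × range/2^16 = -3.35 + 52931 × 6.7/65536 = 2.0613418579 V.
Error = V_in − V_code = 2.0613623 − (2.0613418579) = +20.4 µV.

+20.4 µV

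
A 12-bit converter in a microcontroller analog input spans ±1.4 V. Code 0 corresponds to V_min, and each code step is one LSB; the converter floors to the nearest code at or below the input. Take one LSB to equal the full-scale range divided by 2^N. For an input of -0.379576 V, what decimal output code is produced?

1492

Span: 1.4 V − (-1.4 V) = 2.8 V. LSB = 2.8 V / 2^12 ≈ 0.6836 mV.
V_in − V_min = -0.379576 − (-1.4) = 1.020424 V.
Divide by LSB: 1.020424 × 4096/2.8 = 1492.7345.
Truncating gives code 1492.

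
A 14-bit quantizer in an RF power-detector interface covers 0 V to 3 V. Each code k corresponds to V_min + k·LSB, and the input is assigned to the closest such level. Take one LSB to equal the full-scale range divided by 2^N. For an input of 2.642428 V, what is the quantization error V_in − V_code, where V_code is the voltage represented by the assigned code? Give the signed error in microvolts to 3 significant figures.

+33.0 µV

Span = 3 V. LSB = 3 V / 2^14 ≈ 183.1 µV.
(2.642428 − (0)) / LSB = 2.642428 × 16384/3 = 14431.1801. Nearest integer: k = 14431.
V_code = V_min + k × range/2^14 = 0 + 14431 × 3/16384 = 2.6423950195 V.
V_in − V_code = 2.642428 − (2.6423950195) = +33.0 µV.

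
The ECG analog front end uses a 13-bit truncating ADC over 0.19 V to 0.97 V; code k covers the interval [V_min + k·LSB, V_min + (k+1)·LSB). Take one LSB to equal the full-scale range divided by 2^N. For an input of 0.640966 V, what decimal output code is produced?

Range = 0.97 − (0.19) = 0.78 V. LSB = 0.78 V / 2^13 ≈ 95.21 µV.
code = ⌊(V_in − V_min)/LSB⌋ = ⌊(V_in − V_min) × 2^13 / range⌋
     = ⌊(0.640966 − (0.19)) × 8192 / 0.78⌋ = ⌊0.450966 × 8192/0.78⌋
     = ⌊4736.299⌋ = 4736.

4736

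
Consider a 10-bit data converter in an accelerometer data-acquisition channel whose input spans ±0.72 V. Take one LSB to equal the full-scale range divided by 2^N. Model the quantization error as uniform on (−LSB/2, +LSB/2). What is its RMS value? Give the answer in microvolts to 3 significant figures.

406 µV

Span: 0.72 V − (-0.72 V) = 1.44 V.
LSB = 1.44 V ÷ 2^10 = 1.44/1024 V = 1.4063 mV.
V_rms = LSB/√12 = 1.4063 mV / √12 = 406 µV.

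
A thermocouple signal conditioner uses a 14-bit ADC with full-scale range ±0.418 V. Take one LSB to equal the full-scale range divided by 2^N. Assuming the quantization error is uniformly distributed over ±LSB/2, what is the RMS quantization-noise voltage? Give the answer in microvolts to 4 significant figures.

14.73 µV

Span: 0.418 V − (-0.418 V) = 0.836 V.
LSB = 0.836 V / 2^14 = 51.0254 µV.
V_rms = LSB/√12 = 51.0254 µV / √12 = 14.73 µV.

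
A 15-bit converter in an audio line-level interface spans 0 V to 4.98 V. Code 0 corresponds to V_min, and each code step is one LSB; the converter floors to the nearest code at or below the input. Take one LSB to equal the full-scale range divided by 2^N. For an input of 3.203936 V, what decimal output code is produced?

21081

V_FS = 4.98 V. LSB = 4.98 V / 2^15 ≈ 152.0 µV.
(V_in − V_min) × 2^15/range = (3.203936 − (0)) × 32768/4.98 = 21081.642.
Floor → code = 21081.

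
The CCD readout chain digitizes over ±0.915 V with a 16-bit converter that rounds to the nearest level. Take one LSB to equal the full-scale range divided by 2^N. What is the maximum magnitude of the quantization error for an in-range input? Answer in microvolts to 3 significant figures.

14.0 µV

Span: 0.915 V − (-0.915 V) = 1.83 V.
LSB = 1.83 V ÷ 2^16 = 1.83/65536 V = 27.924 µV.
Worst-case error for round-to-nearest is half an LSB: 14.0 µV.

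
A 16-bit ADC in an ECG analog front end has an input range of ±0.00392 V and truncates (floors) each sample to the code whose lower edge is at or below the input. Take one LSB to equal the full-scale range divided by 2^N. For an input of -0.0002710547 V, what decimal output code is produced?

Full-scale range = 0.00392 V − (-0.00392 V) = 0.00784 V. LSB = 0.00784 V / 2^16 ≈ 119.6 nV.
V_in − V_min = -0.0002710547 − (-0.00392) = 0.0036489453 V.
Divide by LSB: 0.0036489453 × 65536/0.00784 = 30502.2040.
Truncating gives code 30502.

30502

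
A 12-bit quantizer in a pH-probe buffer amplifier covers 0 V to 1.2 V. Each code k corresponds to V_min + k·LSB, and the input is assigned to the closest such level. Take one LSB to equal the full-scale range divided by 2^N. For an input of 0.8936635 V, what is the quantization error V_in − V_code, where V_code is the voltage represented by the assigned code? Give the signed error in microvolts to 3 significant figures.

+109 µV

Range is 1.2 V. LSB = 1.2 V / 2^12 ≈ 293.0 µV.
Position in LSBs: (0.8936635 − (0)) × 4096/1.2 = 3050.3714; rounding gives k = 3050.
Reconstructed level: 0 + 3050 × 1.2/4096 V = 0.8935546875 V.
e = 0.8936635 − (0.8935546875) = +109 µV.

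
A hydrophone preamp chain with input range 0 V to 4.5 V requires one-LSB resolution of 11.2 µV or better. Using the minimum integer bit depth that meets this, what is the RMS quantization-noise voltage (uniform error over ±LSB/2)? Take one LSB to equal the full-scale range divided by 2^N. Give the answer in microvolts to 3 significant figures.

V_FS = 4.5 V.
Need 2^N ≥ 4.5 V / 11.2 µV = 401800 → N_min = 19.
One LSB is 4.5 V / 524288 = 8.5831 µV.
RMS noise = LSB/√12 = 2.48 µV.

2.48 µV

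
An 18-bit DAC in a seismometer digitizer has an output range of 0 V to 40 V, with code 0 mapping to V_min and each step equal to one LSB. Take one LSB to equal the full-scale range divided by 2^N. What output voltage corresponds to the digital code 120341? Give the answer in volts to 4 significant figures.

Range is 40 V. LSB = 40 V / 2^18.
V_out = 0 + 120341 × (40/262144) V
      = 0 + 18.3626 = 18.3626 V.

18.36 V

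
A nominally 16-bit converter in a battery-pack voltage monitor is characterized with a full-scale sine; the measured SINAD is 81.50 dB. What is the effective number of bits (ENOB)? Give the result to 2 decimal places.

Inverting SNR = 6.02 N + 1.76: N_eff = (81.50 − 1.76)/6.02 = 13.2458.

13.25 bits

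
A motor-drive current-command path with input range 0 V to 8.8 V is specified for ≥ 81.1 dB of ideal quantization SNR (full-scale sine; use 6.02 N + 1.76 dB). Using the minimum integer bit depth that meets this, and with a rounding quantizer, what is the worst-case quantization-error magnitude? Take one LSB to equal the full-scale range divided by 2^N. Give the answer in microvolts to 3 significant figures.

269 µV

V_FS = 8.8 V.
6.02 N + 1.76 ≥ 81.1 gives N ≥ 13.179, so the minimum integer is 14.
LSB = 8.8 V / 2^14 = 0.53711 mV.
Max error for round-to-nearest is LSB/2 = 269 µV.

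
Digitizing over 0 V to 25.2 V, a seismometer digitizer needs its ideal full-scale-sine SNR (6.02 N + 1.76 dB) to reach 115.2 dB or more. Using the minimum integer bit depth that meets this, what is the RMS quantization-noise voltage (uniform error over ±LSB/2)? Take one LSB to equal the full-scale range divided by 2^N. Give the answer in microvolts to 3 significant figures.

13.9 µV

Full-scale range = 25.2 V.
Required N = ⌈(115.2 − 1.76)/6.02⌉ = ⌈18.844⌉ = 19.
One LSB is 25.2 V / 524288 = 48.065 µV.
V_rms = LSB/√12 = 13.9 µV.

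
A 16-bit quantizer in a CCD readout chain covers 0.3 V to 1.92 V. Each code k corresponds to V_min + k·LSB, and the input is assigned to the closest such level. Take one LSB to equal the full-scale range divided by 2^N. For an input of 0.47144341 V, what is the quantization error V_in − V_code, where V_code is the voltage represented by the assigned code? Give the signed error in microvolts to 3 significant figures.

−9.23 µV

Range = 1.92 − (0.3) = 1.62 V. LSB = 1.62 V / 2^16 ≈ 24.72 µV.
Position in LSBs: (0.47144341 − (0.3)) × 65536/1.62 = 6935.6267; rounding gives k = 6936.
V_code = V_min + k × range/2^16 = 0.3 + 6936 × 1.62/65536 = 0.47145263672 V.
V_in − V_code = 0.47144341 − (0.47145263672) = −9.23 µV.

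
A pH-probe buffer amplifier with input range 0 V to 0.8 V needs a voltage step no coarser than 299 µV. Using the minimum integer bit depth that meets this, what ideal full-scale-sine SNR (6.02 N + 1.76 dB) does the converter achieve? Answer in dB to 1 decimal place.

Span = 0.8 V.
0.8 V / 299 µV = 2676. Since 2^11 = 2048 and 2^12 = 4096, N = 12.
SNR = 6.02 × 12 + 1.76 = 74.00 dB.

74.0 dB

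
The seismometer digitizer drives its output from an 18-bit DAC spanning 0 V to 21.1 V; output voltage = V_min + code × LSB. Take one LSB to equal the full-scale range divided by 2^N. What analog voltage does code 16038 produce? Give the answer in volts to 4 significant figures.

Span = 21.1 V. LSB = 21.1 V / 2^18.
Output = V_min + (16038/262144) × range = 0 + 0.0611801 × 21.1 V
      = 0 + 1.29090 = 1.29090 V.

1.291 V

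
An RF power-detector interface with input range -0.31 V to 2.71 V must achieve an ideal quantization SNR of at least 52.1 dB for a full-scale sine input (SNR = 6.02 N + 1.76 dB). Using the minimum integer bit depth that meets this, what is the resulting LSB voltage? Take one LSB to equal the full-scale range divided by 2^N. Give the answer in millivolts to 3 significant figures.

Span: 2.71 V − (-0.31 V) = 3.02 V.
Required N = ⌈(52.1 − 1.76)/6.02⌉ = ⌈8.362⌉ = 9.
One LSB is 3.02 V / 512 = 5.90 mV.

5.90 mV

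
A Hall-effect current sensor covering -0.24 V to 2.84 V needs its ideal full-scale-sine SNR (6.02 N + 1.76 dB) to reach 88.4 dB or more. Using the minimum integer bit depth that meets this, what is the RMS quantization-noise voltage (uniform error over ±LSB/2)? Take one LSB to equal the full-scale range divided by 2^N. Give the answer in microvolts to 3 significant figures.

27.1 µV

Range = 2.84 − (-0.24) = 3.08 V.
Required N = ⌈(88.4 − 1.76)/6.02⌉ = ⌈14.392⌉ = 15.
One LSB is 3.08 V / 32768 = 93.994 µV.
σ_q = LSB/√12 = 93.994 µV/3.4641 = 27.1 µV.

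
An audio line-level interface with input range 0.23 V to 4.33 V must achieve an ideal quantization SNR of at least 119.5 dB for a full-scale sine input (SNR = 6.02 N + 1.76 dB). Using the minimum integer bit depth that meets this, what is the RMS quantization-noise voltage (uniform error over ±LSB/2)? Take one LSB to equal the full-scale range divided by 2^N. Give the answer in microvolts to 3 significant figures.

The full-scale span is 4.33 − (0.23) = 4.1 V.
Required N = ⌈(119.5 − 1.76)/6.02⌉ = ⌈19.558⌉ = 20.
LSB = 4.1 V ÷ 2^20 = 4.1/1048576 V = 3.9101 µV.
σ_q = LSB/√12 = 3.9101 µV/3.4641 = 1.13 µV.

1.13 µV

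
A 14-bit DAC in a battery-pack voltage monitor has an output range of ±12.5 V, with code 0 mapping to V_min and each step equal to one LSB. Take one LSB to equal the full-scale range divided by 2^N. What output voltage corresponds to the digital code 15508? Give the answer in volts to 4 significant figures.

Span: 12.5 V − (-12.5 V) = 25 V. LSB = 25 V / 2^14.
V_out = -12.5 + 15508 × (25/16384) V
      = -12.5 + 23.6633 = 11.1633 V.

11.16 V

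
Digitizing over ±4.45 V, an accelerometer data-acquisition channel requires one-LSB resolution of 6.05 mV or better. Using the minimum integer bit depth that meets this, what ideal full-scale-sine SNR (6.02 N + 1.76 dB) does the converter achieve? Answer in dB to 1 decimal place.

Span: 4.45 V − (-4.45 V) = 8.9 V.
Levels needed ≥ 8.9/6.05 mV = 1471. 2^11 = 2048 suffices, so N_min = 11.
6.02(11) + 1.76 = 67.98 dB.

68.0 dB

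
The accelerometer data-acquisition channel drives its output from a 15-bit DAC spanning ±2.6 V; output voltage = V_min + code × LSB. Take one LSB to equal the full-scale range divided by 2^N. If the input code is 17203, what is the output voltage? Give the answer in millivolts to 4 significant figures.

The full-scale span is 2.6 − (-2.6) = 5.2 V. LSB = 5.2 V / 2^15.
V_out = V_min + code × LSB = -2.6 V + 17203 × 5.2 V / 32768
      = -2.6 V + 2.72997 V = 0.129968 V.

130.0 mV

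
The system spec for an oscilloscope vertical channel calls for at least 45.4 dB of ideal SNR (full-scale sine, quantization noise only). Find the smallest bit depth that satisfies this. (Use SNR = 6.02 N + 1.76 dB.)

8 bits

Solving 6.02 N ≥ 45.4 − 1.76: N ≥ 7.249. Round up → N = 8.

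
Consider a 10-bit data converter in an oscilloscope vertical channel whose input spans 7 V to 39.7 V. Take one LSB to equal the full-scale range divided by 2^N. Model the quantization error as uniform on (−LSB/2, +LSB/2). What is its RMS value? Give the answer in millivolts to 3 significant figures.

9.22 mV

The full-scale span is 39.7 − (7) = 32.7 V.
LSB = 32.7 V ÷ 2^10 = 32.7/1024 V = 31.934 mV.
RMS of a uniform error over width LSB is LSB/√12 = 9.22 mV.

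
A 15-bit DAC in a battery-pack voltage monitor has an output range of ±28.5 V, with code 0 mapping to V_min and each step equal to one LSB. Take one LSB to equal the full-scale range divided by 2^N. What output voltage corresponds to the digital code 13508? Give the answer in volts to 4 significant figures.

-5.003 V

Full-scale range = 28.5 V − (-28.5 V) = 57 V. LSB = 57 V / 2^15.
Output = V_min + (13508/32768) × range = -28.5 + 0.412231 × 57 V
      = -28.5 V + 23.4972 V = -5.00281 V.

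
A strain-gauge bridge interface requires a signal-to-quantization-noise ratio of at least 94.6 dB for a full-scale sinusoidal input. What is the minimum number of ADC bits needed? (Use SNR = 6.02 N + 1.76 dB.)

Required N = ⌈(94.6 − 1.76)/6.02⌉ = ⌈15.422⌉ = 16.

16 bits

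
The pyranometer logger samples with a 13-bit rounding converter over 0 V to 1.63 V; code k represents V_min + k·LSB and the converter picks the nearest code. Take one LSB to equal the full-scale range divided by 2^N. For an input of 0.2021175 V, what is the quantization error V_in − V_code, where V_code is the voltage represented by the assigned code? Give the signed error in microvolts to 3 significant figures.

Range is 1.63 V. LSB = 1.63 V / 2^13 ≈ 199.0 µV.
Position in LSBs: (0.2021175 − (0)) × 8192/1.63 = 1015.7954; rounding gives k = 1016.
V_code = V_min + k × range/2^13 = 0 + 1016 × 1.63/8192 = 0.2021582031 V.
V_in − V_code = 0.2021175 − (0.2021582031) = −40.7 µV.

−40.7 µV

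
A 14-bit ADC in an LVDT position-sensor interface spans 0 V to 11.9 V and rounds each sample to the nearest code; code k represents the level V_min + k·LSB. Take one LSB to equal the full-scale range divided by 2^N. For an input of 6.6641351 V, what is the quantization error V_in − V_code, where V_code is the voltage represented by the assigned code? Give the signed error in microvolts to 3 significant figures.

Full-scale range = 11.9 V. LSB = 11.9 V / 2^14 ≈ 0.7263 mV.
(6.6641351 − (0)) / LSB = 6.6641351 × 16384/11.9 = 9175.2260. Nearest integer: k = 9175.
V_code = 0 + (9175/16384) × 11.9 = 6.6639709473 V.
V_in − V_code = 6.6641351 − (6.6639709473) = +164 µV.

+164 µV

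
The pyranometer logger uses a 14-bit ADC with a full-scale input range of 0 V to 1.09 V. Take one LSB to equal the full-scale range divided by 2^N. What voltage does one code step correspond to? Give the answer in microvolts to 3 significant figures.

Full-scale range = 1.09 V.
Number of codes = 2^14 = 16384.
Step size = 1.09/16384 V = 66.5 µV.

66.5 µV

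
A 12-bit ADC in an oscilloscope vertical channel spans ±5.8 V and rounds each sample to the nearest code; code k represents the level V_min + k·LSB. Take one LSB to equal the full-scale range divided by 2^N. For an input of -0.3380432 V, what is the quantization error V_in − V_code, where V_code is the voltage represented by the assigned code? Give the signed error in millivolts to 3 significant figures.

The full-scale span is 5.8 − (-5.8) = 11.6 V. LSB = 11.6 V / 2^12 ≈ 2.832 mV.
(V_in − V_min)/LSB = (-0.3380432 − (-5.8)) × 4096/11.6 = 1928.6358 → nearest code k = 1929.
V_code = -5.8 + (1929/4096) × 11.6 = -0.3370117188 V.
Error = V_in − V_code = -0.3380432 − (-0.3370117188) = −1.03 mV.

−1.03 mV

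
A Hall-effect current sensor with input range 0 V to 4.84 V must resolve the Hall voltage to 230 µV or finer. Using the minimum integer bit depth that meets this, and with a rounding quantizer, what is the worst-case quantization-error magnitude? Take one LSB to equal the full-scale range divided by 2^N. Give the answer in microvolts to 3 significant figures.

73.9 µV

V_FS = 4.84 V.
Need 2^N ≥ 4.84 V / 230 µV = 21040 → N_min = 15.
One LSB is 4.84 V / 32768 = 147.71 µV.
|e|_max = LSB/2 = 73.9 µV.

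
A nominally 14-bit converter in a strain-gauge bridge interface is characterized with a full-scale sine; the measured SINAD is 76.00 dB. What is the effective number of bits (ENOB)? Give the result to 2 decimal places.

12.33 bits

ENOB = (76.00 − 1.76)/6.02 = 12.3322 bits.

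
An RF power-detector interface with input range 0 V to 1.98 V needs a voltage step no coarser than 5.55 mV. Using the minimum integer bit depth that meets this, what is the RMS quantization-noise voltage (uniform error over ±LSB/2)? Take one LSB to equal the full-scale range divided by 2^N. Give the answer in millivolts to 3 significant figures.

Range is 1.98 V.
Levels needed ≥ 1.98/5.55 mV = 356.8. 2^9 = 512 suffices, so N_min = 9.
Step size = 1.98/512 V = 3.8672 mV.
V_rms = LSB/√12 = 1.12 mV.

1.12 mV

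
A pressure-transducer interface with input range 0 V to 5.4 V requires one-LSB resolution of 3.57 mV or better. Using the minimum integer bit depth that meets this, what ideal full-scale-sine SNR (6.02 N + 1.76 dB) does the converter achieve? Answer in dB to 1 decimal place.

68.0 dB

Range is 5.4 V.
Need 2^N ≥ 5.4 V / 3.57 mV = 1513 → N_min = 11.
6.02(11) + 1.76 = 67.98 dB.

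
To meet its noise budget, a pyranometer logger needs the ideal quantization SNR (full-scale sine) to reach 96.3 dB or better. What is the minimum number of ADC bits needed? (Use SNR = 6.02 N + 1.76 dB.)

16 bits

N ≥ (96.3 − 1.76)/6.02 = 15.704 → N_min = 16.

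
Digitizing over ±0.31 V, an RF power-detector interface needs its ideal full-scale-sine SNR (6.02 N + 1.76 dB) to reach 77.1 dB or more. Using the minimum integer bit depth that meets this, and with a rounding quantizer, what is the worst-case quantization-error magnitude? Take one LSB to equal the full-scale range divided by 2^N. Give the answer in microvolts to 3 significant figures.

37.8 µV

The full-scale span is 0.31 − (-0.31) = 0.62 V.
N ≥ (77.1 − 1.76)/6.02 = 12.515 → N_min = 13.
Step size = 0.62/8192 V = 75.684 µV.
|e|_max = LSB/2 = 37.8 µV.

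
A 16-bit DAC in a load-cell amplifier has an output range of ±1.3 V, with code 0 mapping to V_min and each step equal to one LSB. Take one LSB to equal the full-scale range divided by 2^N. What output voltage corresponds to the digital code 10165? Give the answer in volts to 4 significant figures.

Span: 1.3 V − (-1.3 V) = 2.6 V. LSB = 2.6 V / 2^16.
V_out = V_min + code × LSB = -1.3 V + 10165 × 2.6 V / 65536
      = -1.3 + 0.403275 = -0.896725 V.

-0.8967 V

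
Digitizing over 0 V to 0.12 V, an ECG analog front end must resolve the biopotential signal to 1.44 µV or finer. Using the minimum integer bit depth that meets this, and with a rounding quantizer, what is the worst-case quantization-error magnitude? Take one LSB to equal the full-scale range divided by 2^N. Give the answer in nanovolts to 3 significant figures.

458 nV

Span = 0.12 V.
0.12 V / 1.44 µV = 83330. Since 2^16 = 65536 and 2^17 = 131072, N = 17.
One LSB is 0.12 V / 131072 = 0.91553 µV.
Half an LSB is 458 nV.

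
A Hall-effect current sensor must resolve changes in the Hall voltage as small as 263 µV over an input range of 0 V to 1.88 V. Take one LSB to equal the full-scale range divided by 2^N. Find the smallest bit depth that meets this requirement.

13 bits

Range is 1.88 V.
Need 2^N ≥ 1.88 V / 263 µV = 7148 → N_min = 13.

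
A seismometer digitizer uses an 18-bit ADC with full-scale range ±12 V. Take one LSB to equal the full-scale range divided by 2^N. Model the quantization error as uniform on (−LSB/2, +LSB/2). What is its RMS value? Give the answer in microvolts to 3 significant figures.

Full-scale range = 12 V − (-12 V) = 24 V.
LSB = 24 V ÷ 2^18 = 24/262144 V = 91.553 µV.
σ_q = LSB/√12 = 91.553 µV/3.4641 = 26.4 µV.

26.4 µV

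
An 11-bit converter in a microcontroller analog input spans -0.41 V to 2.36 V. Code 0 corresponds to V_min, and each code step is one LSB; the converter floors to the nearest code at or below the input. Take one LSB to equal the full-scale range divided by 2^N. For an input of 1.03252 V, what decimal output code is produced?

Span: 2.36 V − (-0.41 V) = 2.77 V. LSB = 2.77 V / 2^11 ≈ 1.353 mV.
code = ⌊(V_in − V_min)/LSB⌋ = ⌊(V_in − V_min) × 2^11 / range⌋
     = ⌊(1.03252 − (-0.41)) × 2048 / 2.77⌋ = ⌊1.44252 × 2048/2.77⌋
     = ⌊1066.527⌋ = 1066.

1066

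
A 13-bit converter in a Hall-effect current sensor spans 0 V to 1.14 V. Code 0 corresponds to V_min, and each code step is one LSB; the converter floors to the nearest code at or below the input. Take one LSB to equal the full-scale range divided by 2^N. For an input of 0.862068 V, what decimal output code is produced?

6194

Span = 1.14 V. LSB = 1.14 V / 2^13 ≈ 139.2 µV.
(V_in − V_min) × 2^13/range = (0.862068 − (0)) × 8192/1.14 = 6194.790.
Floor → code = 6194.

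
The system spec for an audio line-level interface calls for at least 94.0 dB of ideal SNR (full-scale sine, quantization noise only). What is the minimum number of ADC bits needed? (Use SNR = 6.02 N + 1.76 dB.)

Solving 6.02 N ≥ 94.0 − 1.76: N ≥ 15.322. Round up → N = 16.

16 bits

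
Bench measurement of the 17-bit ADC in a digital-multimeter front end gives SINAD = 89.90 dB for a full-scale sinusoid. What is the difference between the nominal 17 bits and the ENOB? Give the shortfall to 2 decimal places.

2.36 bits

ENOB = (SINAD − 1.76)/6.02 = (89.90 − 1.76)/6.02 = 14.6412 bits.
17 − 14.6412 = 2.36 bits below nominal.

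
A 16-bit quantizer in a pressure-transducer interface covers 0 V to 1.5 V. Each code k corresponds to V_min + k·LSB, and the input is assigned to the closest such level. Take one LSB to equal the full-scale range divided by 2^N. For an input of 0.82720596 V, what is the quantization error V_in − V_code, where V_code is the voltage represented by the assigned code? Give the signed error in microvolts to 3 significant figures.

+4.12 µV

Span = 1.5 V. LSB = 1.5 V / 2^16 ≈ 22.89 µV.
(0.82720596 − (0)) / LSB = 0.82720596 × 65536/1.5 = 36141.1799. Nearest integer: k = 36141.
V_code = V_min + k × range/2^16 = 0 + 36141 × 1.5/65536 = 0.82720184326 V.
V_in − V_code = 0.82720596 − (0.82720184326) = +4.12 µV.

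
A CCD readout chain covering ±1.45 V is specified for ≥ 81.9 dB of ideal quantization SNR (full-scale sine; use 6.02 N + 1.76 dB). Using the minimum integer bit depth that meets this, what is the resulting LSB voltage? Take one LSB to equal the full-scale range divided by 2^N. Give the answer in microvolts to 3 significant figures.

Full-scale range = 1.45 V − (-1.45 V) = 2.9 V.
Required N = ⌈(81.9 − 1.76)/6.02⌉ = ⌈13.312⌉ = 14.
LSB = 2.9 V / 2^14 = 177 µV.

177 µV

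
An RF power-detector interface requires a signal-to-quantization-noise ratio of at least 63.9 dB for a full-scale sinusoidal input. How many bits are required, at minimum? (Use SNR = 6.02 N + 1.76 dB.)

N ≥ (63.9 − 1.76)/6.02 = 10.322 → N_min = 11.

11 bits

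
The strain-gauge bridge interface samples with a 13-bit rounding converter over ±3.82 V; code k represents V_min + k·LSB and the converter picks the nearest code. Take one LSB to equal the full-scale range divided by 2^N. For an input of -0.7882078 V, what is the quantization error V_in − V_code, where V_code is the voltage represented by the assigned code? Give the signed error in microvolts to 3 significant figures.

Range = 3.82 − (-3.82) = 7.64 V. LSB = 7.64 V / 2^13 ≈ 0.9326 mV.
Position in LSBs: (-0.7882078 − (-3.82)) × 8192/7.64 = 3250.8432; rounding gives k = 3251.
V_code = V_min + k × range/2^13 = -3.82 + 3251 × 7.64/8192 = -0.7880615234 V.
V_in − V_code = -0.7882078 − (-0.7880615234) = −146 µV.

−146 µV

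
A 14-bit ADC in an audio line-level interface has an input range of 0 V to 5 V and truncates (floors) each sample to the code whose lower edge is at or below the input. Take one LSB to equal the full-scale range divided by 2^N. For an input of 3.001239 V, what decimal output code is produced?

Range is 5 V. LSB = 5 V / 2^14 ≈ 305.2 µV.
(V_in − V_min) × 2^14/range = (3.001239 − (0)) × 16384/5 = 9834.460.
Floor → code = 9834.

9834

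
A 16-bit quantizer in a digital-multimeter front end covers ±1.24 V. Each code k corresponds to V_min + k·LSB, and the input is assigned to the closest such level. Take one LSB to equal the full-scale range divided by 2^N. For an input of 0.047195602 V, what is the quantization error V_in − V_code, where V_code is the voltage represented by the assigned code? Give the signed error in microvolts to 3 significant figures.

Full-scale range = 1.24 V − (-1.24 V) = 2.48 V. LSB = 2.48 V / 2^16 ≈ 37.84 µV.
(V_in − V_min)/LSB = (0.047195602 − (-1.24)) × 65536/2.48 = 34015.1818 → nearest code k = 34015.
V_code = V_min + k × range/2^16 = -1.24 + 34015 × 2.48/65536 = 0.047188720703 V.
e = 0.047195602 − (0.047188720703) = +6.88 µV.

+6.88 µV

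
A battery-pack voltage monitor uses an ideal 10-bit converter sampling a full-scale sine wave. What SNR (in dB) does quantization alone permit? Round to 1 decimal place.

62.0 dB

6.02(10) + 1.76 = 60.20 + 1.76 = 61.96 dB.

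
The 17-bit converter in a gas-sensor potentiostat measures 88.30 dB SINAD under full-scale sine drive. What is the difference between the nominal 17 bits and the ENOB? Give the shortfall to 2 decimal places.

2.62 bits

ENOB = (SINAD − 1.76)/6.02 = (88.30 − 1.76)/6.02 = 14.3754 bits.
Shortfall = 17 − 14.3754 = 2.6246 bits.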